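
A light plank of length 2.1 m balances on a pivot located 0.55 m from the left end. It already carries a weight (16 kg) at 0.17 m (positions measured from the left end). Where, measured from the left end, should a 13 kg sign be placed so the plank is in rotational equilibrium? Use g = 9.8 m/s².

x ≈ 1.02 m from the left end

Taking torques about the pivot (at 0.55 m from the left end):
Weight: 16 × 9.8 = 156.8 N down at 0.17 m → arm 0.38 m, τ = 156.8 × 0.38 = 59.58 N·m counterclockwise.
Net moment of existing loads = 59.58 N·m counterclockwise.
The sign weighs 13 × 9.8 = 127.4 N and must supply an equal clockwise moment, so its lever arm about the pivot is 59.58 / 127.4 = 0.468 m.
That puts it at 0.55 + 0.468 = 1.02 m from the left end.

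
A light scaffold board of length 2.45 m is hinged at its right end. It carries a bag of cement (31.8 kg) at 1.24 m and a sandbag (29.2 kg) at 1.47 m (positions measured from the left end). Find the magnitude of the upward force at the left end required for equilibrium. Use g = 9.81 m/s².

Choose the right end as the axis so the unknown pivot reaction has zero arm there.
Bag of cement: 31.8 × 9.81 = 312 N down at 1.24 m → arm 1.21 m, τ = 312 × 1.21 = 377.5 N·m counterclockwise.
Sandbag: 29.2 × 9.81 = 286.5 N down at 1.47 m → arm 0.98 m, τ = 286.5 × 0.98 = 280.8 N·m counterclockwise.
Net moment of the loads = 658.3 N·m counterclockwise.
The upward force F acts at the left end, arm 2.45 m, giving F × 2.45 clockwise.
Στ = 0 ⇒ F × 2.45 = 658.3 ⇒ F = 658.3 / 2.45 = 269 N.

F ≈ 269 N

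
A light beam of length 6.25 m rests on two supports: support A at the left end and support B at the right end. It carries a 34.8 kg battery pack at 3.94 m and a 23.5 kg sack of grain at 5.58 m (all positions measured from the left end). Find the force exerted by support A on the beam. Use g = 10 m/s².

About support B:
Battery pack: 34.8 × 10 = 348 N down at 3.94 m → arm 2.31 m, τ = 348 × 2.31 = 803.9 N·m counterclockwise.
Sack of grain: 23.5 × 10 = 235 N down at 5.58 m → arm 0.67 m, τ = 235 × 0.67 = 157.5 N·m counterclockwise.
Net load moment about support B = 961.4 N·m counterclockwise.
Reaction R at support A is upward at 0 m, arm 6.25 m → moment R × 6.25 clockwise.
For rotational equilibrium, R × 6.25 = 961.4, so R = 154 N.

R_A ≈ 154 N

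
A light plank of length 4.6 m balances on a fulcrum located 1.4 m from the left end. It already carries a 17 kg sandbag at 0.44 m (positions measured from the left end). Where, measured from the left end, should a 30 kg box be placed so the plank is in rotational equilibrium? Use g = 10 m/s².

Taking torques about the fulcrum (at 1.4 m from the left end):
Sandbag: 17 × 10 = 170 N down at 0.44 m → arm 0.96 m, τ = 170 × 0.96 = 163.2 N·m counterclockwise.
Net moment of existing loads = 163.2 N·m counterclockwise.
The box weighs 30 × 10 = 300 N and must supply an equal clockwise moment, so its lever arm about the fulcrum is 163.2 / 300 = 0.544 m.
That puts it at 1.4 + 0.544 = 1.94 m from the left end.

x ≈ 1.94 m from the left end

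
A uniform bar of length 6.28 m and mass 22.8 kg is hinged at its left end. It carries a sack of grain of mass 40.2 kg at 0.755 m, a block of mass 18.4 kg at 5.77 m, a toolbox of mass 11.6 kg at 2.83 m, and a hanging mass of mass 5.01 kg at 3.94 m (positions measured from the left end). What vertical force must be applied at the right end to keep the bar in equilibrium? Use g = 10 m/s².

Taking torques about the left end:
Beam weight: 22.8 × 10 = 228 N down at 3.14 m → arm 3.14 m, τ = 228 × 3.14 = 715.9 N·m clockwise.
Sack of grain: 40.2 × 10 = 402 N down at 0.755 m → arm 0.755 m, τ = 402 × 0.755 = 303.5 N·m clockwise.
Block: 18.4 × 10 = 184 N down at 5.77 m → arm 5.77 m, τ = 184 × 5.77 = 1062 N·m clockwise.
Toolbox: 11.6 × 10 = 116 N down at 2.83 m → arm 2.83 m, τ = 116 × 2.83 = 328.3 N·m clockwise.
Hanging mass: 5.01 × 10 = 50.1 N down at 3.94 m → arm 3.94 m, τ = 50.1 × 3.94 = 197.4 N·m clockwise.
Net moment of the loads = 2607 N·m clockwise.
The upward force F acts at the right end, arm 6.28 m, giving F × 6.28 counterclockwise.
Στ = 0 ⇒ F × 6.28 = 2607 ⇒ F = 2607 / 6.28 = 415 N.

F ≈ 415 N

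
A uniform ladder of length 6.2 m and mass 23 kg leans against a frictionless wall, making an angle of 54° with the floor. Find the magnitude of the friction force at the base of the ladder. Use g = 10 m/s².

Sum moments about the foot of the ladder (the floor normal and friction both act there and drop out).
Ladder weight 23×10 = 230 N acts at 3.1 m along the ladder; its horizontal arm is 3.1·cos54° = 1.822 m → τ = 419.1 N·m clockwise.
Wall normal N acts horizontally at the top; its moment arm is the height L sinθ = 6.2·sin54° = 5.016 m, counterclockwise.
For rotational equilibrium, N × 5.016 = 419.1, so N = 83.6 N.
ΣFx = 0: friction at the foot balances the wall's push, so f = N_wall = 83.6 N.

f ≈ 83.6 N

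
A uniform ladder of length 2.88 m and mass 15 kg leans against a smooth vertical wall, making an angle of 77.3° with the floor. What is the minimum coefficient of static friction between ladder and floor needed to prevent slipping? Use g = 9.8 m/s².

Choose the foot of the ladder as the axis so the floor normal and friction both act there and drop out.
Ladder weight 15×9.8 = 147 N acts at 1.44 m along the ladder; its horizontal arm is 1.44·cos77.3° = 0.3166 m → τ = 46.54 N·m clockwise.
Wall normal N acts horizontally at the top; its moment arm is the height L sinθ = 2.88·sin77.3° = 2.81 m, counterclockwise.
For rotational equilibrium, N × 2.81 = 46.54, so N = 16.56 N.
ΣFx = 0 ⇒ f = N_wall = 16.56 N. ΣFy = 0 ⇒ N_floor = 147 N.
μ_min = f / N_floor = 16.56 / 147 = 0.113.

μ_min ≈ 0.113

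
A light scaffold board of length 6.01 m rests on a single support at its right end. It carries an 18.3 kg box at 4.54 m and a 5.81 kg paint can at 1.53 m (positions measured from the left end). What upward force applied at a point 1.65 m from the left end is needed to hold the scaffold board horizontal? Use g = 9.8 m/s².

F ≈ 119 N

Take moments about the right end.
Box: 18.3 × 9.8 = 179.3 N down at 4.54 m → arm 1.47 m, τ = 179.3 × 1.47 = 263.6 N·m counterclockwise.
Paint can: 5.81 × 9.8 = 56.94 N down at 1.53 m → arm 4.48 m, τ = 56.94 × 4.48 = 255.1 N·m counterclockwise.
Net moment of the loads = 518.7 N·m counterclockwise.
The upward force F acts at a point 1.65 m from the left end, arm 4.36 m, giving F × 4.36 clockwise.
Balancing moments: F × 4.36 = 518.7, giving F = 518.7 / 4.36 = 119 N.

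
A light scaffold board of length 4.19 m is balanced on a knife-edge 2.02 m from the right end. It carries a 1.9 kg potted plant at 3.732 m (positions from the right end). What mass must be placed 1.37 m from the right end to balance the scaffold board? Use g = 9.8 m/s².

m ≈ 5 kg

Sum moments about the knife-edge (at 2.02 m from the right end) (the support reaction has zero arm there).
Potted plant: 1.9 × 9.8 = 18.62 N down at 3.732 m → arm 1.712 m, τ = 18.62 × 1.712 = 31.88 N·m counterclockwise.
Net moment of known loads = 31.88 N·m counterclockwise.
An unknown mass m at 1.37 m has arm 0.65 m; its moment is m·g·0.65 clockwise.
For rotational equilibrium, m × 9.8 × 0.65 = 31.88, so m = 31.88 / (9.8 × 0.65) = 5 kg.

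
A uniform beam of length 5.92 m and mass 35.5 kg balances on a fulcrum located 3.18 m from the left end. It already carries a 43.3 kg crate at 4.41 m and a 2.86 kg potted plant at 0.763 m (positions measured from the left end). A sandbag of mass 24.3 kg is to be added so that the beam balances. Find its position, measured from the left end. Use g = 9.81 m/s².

x ≈ 1.59 m from the left end

Take moments about the fulcrum (at 3.18 m from the left end).
Beam weight: 35.5 × 9.81 = 348.3 N down at 2.96 m → arm 0.22 m, τ = 348.3 × 0.22 = 76.63 N·m counterclockwise.
Crate: 43.3 × 9.81 = 424.8 N down at 4.41 m → arm 1.23 m, τ = 424.8 × 1.23 = 522.5 N·m clockwise.
Potted plant: 2.86 × 9.81 = 28.06 N down at 0.763 m → arm 2.417 m, τ = 28.06 × 2.417 = 67.82 N·m counterclockwise.
Net moment of existing loads = 378.1 N·m clockwise.
The sandbag weighs 24.3 × 9.81 = 238.4 N and must supply an equal counterclockwise moment, so its lever arm about the fulcrum is 378.1 / 238.4 = 1.59 m.
That puts it at 3.18 − 1.59 = 1.59 m from the left end.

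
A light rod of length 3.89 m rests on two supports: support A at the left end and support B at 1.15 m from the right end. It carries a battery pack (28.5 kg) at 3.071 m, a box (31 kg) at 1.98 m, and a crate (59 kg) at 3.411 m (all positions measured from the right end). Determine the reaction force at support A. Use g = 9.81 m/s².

About support B:
Battery pack: 28.5 × 9.81 = 279.6 N down at 3.071 m → arm 1.921 m, τ = 279.6 × 1.921 = 537.1 N·m counterclockwise.
Box: 31 × 9.81 = 304.1 N down at 1.98 m → arm 0.83 m, τ = 304.1 × 0.83 = 252.4 N·m counterclockwise.
Crate: 59 × 9.81 = 578.8 N down at 3.411 m → arm 2.261 m, τ = 578.8 × 2.261 = 1309 N·m counterclockwise.
Net load moment about support B = 2098 N·m counterclockwise.
Reaction R at support A is upward at 3.89 m, arm 2.74 m → moment R × 2.74 clockwise.
Setting net torque to zero: R × 2.74 = 2098 → R = 766 N.

R_A ≈ 766 N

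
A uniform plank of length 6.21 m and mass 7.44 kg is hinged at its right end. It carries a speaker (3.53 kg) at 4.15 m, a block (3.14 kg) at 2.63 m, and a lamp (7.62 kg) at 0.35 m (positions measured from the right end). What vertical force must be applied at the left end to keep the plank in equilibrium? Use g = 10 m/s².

F ≈ 78.4 N

Sum moments about the right end (the unknown pivot reaction has zero arm there).
Beam weight: 7.44 × 10 = 74.4 N down at 3.105 m → arm 3.105 m, τ = 74.4 × 3.105 = 231 N·m counterclockwise.
Speaker: 3.53 × 10 = 35.3 N down at 4.15 m → arm 4.15 m, τ = 35.3 × 4.15 = 146.5 N·m counterclockwise.
Block: 3.14 × 10 = 31.4 N down at 2.63 m → arm 2.63 m, τ = 31.4 × 2.63 = 82.58 N·m counterclockwise.
Lamp: 7.62 × 10 = 76.2 N down at 0.35 m → arm 0.35 m, τ = 76.2 × 0.35 = 26.67 N·m counterclockwise.
Net moment of the loads = 486.8 N·m counterclockwise.
The upward force F acts at the left end, arm 6.21 m, giving F × 6.21 clockwise.
Στ = 0 ⇒ F × 6.21 = 486.8 ⇒ F = 486.8 / 6.21 = 78.4 N.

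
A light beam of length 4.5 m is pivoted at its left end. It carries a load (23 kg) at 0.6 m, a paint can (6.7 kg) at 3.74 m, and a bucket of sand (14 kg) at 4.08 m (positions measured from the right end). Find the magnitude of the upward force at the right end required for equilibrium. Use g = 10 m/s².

F ≈ 224 N

Sum moments about the left end (the unknown pivot reaction has zero arm there).
Load: 23 × 10 = 230 N down at 0.6 m → arm 3.9 m, τ = 230 × 3.9 = 897 N·m clockwise.
Paint can: 6.7 × 10 = 67 N down at 3.74 m → arm 0.76 m, τ = 67 × 0.76 = 50.92 N·m clockwise.
Bucket of sand: 14 × 10 = 140 N down at 4.08 m → arm 0.42 m, τ = 140 × 0.42 = 58.8 N·m clockwise.
Net moment of the loads = 1007 N·m clockwise.
The upward force F acts at the right end, arm 4.5 m, giving F × 4.5 counterclockwise.
Στ = 0 ⇒ F × 4.5 = 1007 ⇒ F = 1007 / 4.5 = 224 N.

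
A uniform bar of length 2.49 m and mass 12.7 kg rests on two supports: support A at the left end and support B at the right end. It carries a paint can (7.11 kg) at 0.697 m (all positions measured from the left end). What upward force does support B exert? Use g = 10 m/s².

Sum moments about support A (its reaction then has zero moment arm).
Beam weight: 12.7 × 10 = 127 N down at 1.245 m → arm 1.245 m, τ = 127 × 1.245 = 158.1 N·m clockwise.
Paint can: 7.11 × 10 = 71.1 N down at 0.697 m → arm 0.697 m, τ = 71.1 × 0.697 = 49.56 N·m clockwise.
Net load moment about support A = 207.7 N·m clockwise.
Reaction R at support B is upward at 2.49 m, arm 2.49 m → moment R × 2.49 counterclockwise.
For rotational equilibrium, R × 2.49 = 207.7, so R = 83.4 N.

R_B ≈ 83.4 N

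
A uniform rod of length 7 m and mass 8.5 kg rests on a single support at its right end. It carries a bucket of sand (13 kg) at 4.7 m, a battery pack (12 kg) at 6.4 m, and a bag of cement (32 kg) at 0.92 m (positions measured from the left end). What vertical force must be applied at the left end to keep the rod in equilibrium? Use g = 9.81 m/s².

Take moments about the right end.
Beam weight: 8.5 × 9.81 = 83.39 N down at 3.5 m → arm 3.5 m, τ = 83.39 × 3.5 = 291.9 N·m counterclockwise.
Bucket of sand: 13 × 9.81 = 127.5 N down at 4.7 m → arm 2.3 m, τ = 127.5 × 2.3 = 293.2 N·m counterclockwise.
Battery pack: 12 × 9.81 = 117.7 N down at 6.4 m → arm 0.6 m, τ = 117.7 × 0.6 = 70.62 N·m counterclockwise.
Bag of cement: 32 × 9.81 = 313.9 N down at 0.92 m → arm 6.08 m, τ = 313.9 × 6.08 = 1909 N·m counterclockwise.
Net moment of the loads = 2565 N·m counterclockwise.
The upward force F acts at the left end, arm 7 m, giving F × 7 clockwise.
Στ = 0 ⇒ F × 7 = 2565 ⇒ F = 2565 / 7 = 366 N.

F ≈ 366 N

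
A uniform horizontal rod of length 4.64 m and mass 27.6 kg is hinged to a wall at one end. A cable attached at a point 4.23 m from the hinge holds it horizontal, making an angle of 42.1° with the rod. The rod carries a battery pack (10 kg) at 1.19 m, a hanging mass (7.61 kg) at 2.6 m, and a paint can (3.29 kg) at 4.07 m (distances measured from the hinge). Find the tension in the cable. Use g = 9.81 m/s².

About the hinge:
Beam weight: 27.6 × 9.81 = 270.8 N down at 2.32 m → arm 2.32 m, τ = 270.8 × 2.32 = 628.3 N·m clockwise.
Battery pack: 10 × 9.81 = 98.1 N down at 1.19 m → arm 1.19 m, τ = 98.1 × 1.19 = 116.7 N·m clockwise.
Hanging mass: 7.61 × 9.81 = 74.65 N down at 2.6 m → arm 2.6 m, τ = 74.65 × 2.6 = 194.1 N·m clockwise.
Paint can: 3.29 × 9.81 = 32.27 N down at 4.07 m → arm 4.07 m, τ = 32.27 × 4.07 = 131.3 N·m clockwise.
Total clockwise load moment = 1070 N·m.
The cable tension T acts at 4.23 m; only its component perpendicular to the rod, T sinθ, produces torque. sin 42.1° = 0.6704.
Setting net torque to zero: T × 4.23 × 0.6704 = 1070 → T = 1070 / 2.836 = 377 N.

T ≈ 377 N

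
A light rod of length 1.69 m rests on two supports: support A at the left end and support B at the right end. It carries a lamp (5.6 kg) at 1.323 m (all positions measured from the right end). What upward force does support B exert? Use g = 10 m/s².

Taking torques about support A:
Lamp: 5.6 × 10 = 56 N down at 1.323 m → arm 0.367 m, τ = 56 × 0.367 = 20.55 N·m clockwise.
Net load moment about support A = 20.55 N·m clockwise.
Reaction R at support B is upward at 0 m, arm 1.69 m → moment R × 1.69 counterclockwise.
Balancing moments: R × 1.69 = 20.55, giving R = 12.2 N.

R_B ≈ 12.2 N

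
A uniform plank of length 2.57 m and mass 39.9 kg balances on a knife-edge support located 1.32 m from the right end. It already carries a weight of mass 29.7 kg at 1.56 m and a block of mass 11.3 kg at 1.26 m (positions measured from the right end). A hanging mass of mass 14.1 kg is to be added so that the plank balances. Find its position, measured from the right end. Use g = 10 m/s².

x ≈ 0.962 m from the right end

Take moments about the knife-edge support (at 1.32 m from the right end).
Beam weight: 39.9 × 10 = 399 N down at 1.285 m → arm 0.035 m, τ = 399 × 0.035 = 13.97 N·m clockwise.
Weight: 29.7 × 10 = 297 N down at 1.56 m → arm 0.24 m, τ = 297 × 0.24 = 71.28 N·m counterclockwise.
Block: 11.3 × 10 = 113 N down at 1.26 m → arm 0.06 m, τ = 113 × 0.06 = 6.78 N·m clockwise.
Net moment of existing loads = 50.53 N·m counterclockwise.
The hanging mass weighs 14.1 × 10 = 141 N and must supply an equal clockwise moment, so its lever arm about the knife-edge support is 50.53 / 141 = 0.358 m.
That puts it at 1.32 − 0.358 = 0.962 m from the right end.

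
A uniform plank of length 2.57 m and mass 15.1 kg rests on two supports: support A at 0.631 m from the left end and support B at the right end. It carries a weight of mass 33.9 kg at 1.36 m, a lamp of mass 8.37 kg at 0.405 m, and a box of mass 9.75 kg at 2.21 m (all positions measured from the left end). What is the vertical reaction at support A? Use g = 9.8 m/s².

R_A ≈ 415 N

Taking torques about support B:
Beam weight: 15.1 × 9.8 = 148 N down at 1.285 m → arm 1.285 m, τ = 148 × 1.285 = 190.2 N·m counterclockwise.
Weight: 33.9 × 9.8 = 332.2 N down at 1.36 m → arm 1.21 m, τ = 332.2 × 1.21 = 402 N·m counterclockwise.
Lamp: 8.37 × 9.8 = 82.03 N down at 0.405 m → arm 2.165 m, τ = 82.03 × 2.165 = 177.6 N·m counterclockwise.
Box: 9.75 × 9.8 = 95.55 N down at 2.21 m → arm 0.36 m, τ = 95.55 × 0.36 = 34.4 N·m counterclockwise.
Net load moment about support B = 804.2 N·m counterclockwise.
Reaction R at support A is upward at 0.631 m, arm 1.939 m → moment R × 1.939 clockwise.
Setting net torque to zero: R × 1.939 = 804.2 → R = 415 N.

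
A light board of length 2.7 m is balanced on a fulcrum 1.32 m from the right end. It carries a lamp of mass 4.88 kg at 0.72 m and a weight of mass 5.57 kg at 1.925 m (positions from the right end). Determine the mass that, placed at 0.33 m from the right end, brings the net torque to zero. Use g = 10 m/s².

About the fulcrum (at 1.32 m from the right end):
Lamp: 4.88 × 10 = 48.8 N down at 0.72 m → arm 0.6 m, τ = 48.8 × 0.6 = 29.28 N·m clockwise.
Weight: 5.57 × 10 = 55.7 N down at 1.925 m → arm 0.605 m, τ = 55.7 × 0.605 = 33.7 N·m counterclockwise.
Net moment of known loads = 4.42 N·m counterclockwise.
An unknown mass m at 0.33 m has arm 0.99 m; its moment is m·g·0.99 clockwise.
Balancing moments: m × 10 × 0.99 = 4.42, giving m = 4.42 / (10 × 0.99) = 0.446 kg.

m ≈ 0.446 kg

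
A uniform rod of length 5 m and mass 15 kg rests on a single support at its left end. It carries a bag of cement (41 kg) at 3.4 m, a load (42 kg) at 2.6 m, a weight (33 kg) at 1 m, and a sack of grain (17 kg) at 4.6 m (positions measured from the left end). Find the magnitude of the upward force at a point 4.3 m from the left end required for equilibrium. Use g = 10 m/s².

Sum moments about the left end (the unknown pivot reaction has zero arm there).
Beam weight: 15 × 10 = 150 N down at 2.5 m → arm 2.5 m, τ = 150 × 2.5 = 375 N·m clockwise.
Bag of cement: 41 × 10 = 410 N down at 3.4 m → arm 3.4 m, τ = 410 × 3.4 = 1394 N·m clockwise.
Load: 42 × 10 = 420 N down at 2.6 m → arm 2.6 m, τ = 420 × 2.6 = 1092 N·m clockwise.
Weight: 33 × 10 = 330 N down at 1 m → arm 1 m, τ = 330 × 1 = 330 N·m clockwise.
Sack of grain: 17 × 10 = 170 N down at 4.6 m → arm 4.6 m, τ = 170 × 4.6 = 782 N·m clockwise.
Net moment of the loads = 3973 N·m clockwise.
The upward force F acts at a point 4.3 m from the left end, arm 4.3 m, giving F × 4.3 counterclockwise.
Balancing moments: F × 4.3 = 3973, giving F = 3973 / 4.3 = 924 N.

F ≈ 924 N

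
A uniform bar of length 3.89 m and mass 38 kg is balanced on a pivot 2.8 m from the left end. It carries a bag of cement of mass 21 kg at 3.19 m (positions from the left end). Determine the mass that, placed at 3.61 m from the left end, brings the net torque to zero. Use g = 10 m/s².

Choose the pivot (at 2.8 m from the left end) as the axis so the support reaction has zero arm there.
Beam weight: 38 × 10 = 380 N down at 1.945 m → arm 0.855 m, τ = 380 × 0.855 = 324.9 N·m counterclockwise.
Bag of cement: 21 × 10 = 210 N down at 3.19 m → arm 0.39 m, τ = 210 × 0.39 = 81.9 N·m clockwise.
Net moment of known loads = 243 N·m counterclockwise.
An unknown mass m at 3.61 m has arm 0.81 m; its moment is m·g·0.81 clockwise.
Στ = 0 ⇒ m × 10 × 0.81 = 243 ⇒ m = 243 / (10 × 0.81) = 30 kg.

m ≈ 30 kg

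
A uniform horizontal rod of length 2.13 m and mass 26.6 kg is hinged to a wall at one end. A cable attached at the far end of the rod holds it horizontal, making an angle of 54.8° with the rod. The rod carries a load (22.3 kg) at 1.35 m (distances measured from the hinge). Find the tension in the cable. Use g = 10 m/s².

Taking torques about the hinge:
Beam weight: 26.6 × 10 = 266 N down at 1.065 m → arm 1.065 m, τ = 266 × 1.065 = 283.3 N·m clockwise.
Load: 22.3 × 10 = 223 N down at 1.35 m → arm 1.35 m, τ = 223 × 1.35 = 301.1 N·m clockwise.
Total clockwise load moment = 584.4 N·m.
The cable tension T acts at 2.13 m; only its component perpendicular to the rod, T sinθ, produces torque. sin 54.8° = 0.8171.
Στ = 0 ⇒ T × 2.13 × 0.8171 = 584.4 ⇒ T = 584.4 / 1.74 = 336 N.

T ≈ 336 N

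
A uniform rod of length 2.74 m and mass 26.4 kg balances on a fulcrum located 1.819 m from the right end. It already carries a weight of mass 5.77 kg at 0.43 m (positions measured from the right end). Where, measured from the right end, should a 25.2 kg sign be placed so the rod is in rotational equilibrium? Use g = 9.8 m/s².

Sum moments about the fulcrum (at 1.819 m from the right end) (the support reaction has zero arm there).
Beam weight: 26.4 × 9.8 = 258.7 N down at 1.37 m → arm 0.449 m, τ = 258.7 × 0.449 = 116.2 N·m clockwise.
Weight: 5.77 × 9.8 = 56.55 N down at 0.43 m → arm 1.389 m, τ = 56.55 × 1.389 = 78.55 N·m clockwise.
Net moment of existing loads = 194.8 N·m clockwise.
The sign weighs 25.2 × 9.8 = 247 N and must supply an equal counterclockwise moment, so its lever arm about the fulcrum is 194.8 / 247 = 0.789 m.
That puts it at 1.819 + 0.789 = 2.61 m from the right end.

x ≈ 2.61 m from the right end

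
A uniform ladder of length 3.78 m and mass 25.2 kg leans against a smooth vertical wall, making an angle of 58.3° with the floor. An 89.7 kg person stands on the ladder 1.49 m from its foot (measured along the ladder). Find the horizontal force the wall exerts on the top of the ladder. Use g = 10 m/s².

N_wall ≈ 296 N

About the foot of the ladder:
Ladder weight 25.2×10 = 252 N acts at 1.89 m along the ladder; its horizontal arm is 1.89·cos58.3° = 0.9931 m → τ = 250.3 N·m clockwise.
Person: 89.7×10 = 897 N at 1.49 m → arm 0.783 m → τ = 702.4 N·m clockwise.
Wall normal N acts horizontally at the top; its moment arm is the height L sinθ = 3.78·sin58.3° = 3.216 m, counterclockwise.
For rotational equilibrium, N × 3.216 = 952.7, so N = 296 N.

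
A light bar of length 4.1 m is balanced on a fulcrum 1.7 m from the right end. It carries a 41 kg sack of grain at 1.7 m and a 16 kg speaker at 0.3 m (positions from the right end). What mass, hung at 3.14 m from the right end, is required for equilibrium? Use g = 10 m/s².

m ≈ 15.6 kg

Take moments about the fulcrum (at 1.7 m from the right end).
Sack of grain: acts at the fulcrum, moment arm 0 → no torque.
Speaker: 16 × 10 = 160 N down at 0.3 m → arm 1.4 m, τ = 160 × 1.4 = 224 N·m clockwise.
Net moment of known loads = 224 N·m clockwise.
An unknown mass m at 3.14 m has arm 1.44 m; its moment is m·g·1.44 counterclockwise.
Balancing moments: m × 10 × 1.44 = 224, giving m = 224 / (10 × 1.44) = 15.6 kg.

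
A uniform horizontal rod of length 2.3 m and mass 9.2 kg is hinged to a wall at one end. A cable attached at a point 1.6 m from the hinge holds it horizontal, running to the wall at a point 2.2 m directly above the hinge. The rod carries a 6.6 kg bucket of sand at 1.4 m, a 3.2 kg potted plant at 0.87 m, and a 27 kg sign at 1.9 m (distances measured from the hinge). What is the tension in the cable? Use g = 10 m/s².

T ≈ 571 N

Taking torques about the hinge:
Beam weight: 9.2 × 10 = 92 N down at 1.15 m → arm 1.15 m, τ = 92 × 1.15 = 105.8 N·m clockwise.
Bucket of sand: 6.6 × 10 = 66 N down at 1.4 m → arm 1.4 m, τ = 66 × 1.4 = 92.4 N·m clockwise.
Potted plant: 3.2 × 10 = 32 N down at 0.87 m → arm 0.87 m, τ = 32 × 0.87 = 27.84 N·m clockwise.
Sign: 27 × 10 = 270 N down at 1.9 m → arm 1.9 m, τ = 270 × 1.9 = 513 N·m clockwise.
Total clockwise load moment = 739 N·m.
The cable tension T acts at 1.6 m; only its component perpendicular to the rod, T sinθ, produces torque. sinθ = h/√(h²+d²) = 2.2/√(2.2²+1.6²) = 0.8087.
Balancing moments: T × 1.6 × 0.8087 = 739, giving T = 739 / 1.294 = 571 N.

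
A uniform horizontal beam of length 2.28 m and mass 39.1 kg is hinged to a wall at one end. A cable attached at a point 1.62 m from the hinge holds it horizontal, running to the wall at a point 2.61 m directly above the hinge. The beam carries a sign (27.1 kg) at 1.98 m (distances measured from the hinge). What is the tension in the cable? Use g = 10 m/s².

T ≈ 714 N

Sum moments about the hinge (the unknown hinge reaction has zero arm there).
Beam weight: 39.1 × 10 = 391 N down at 1.14 m → arm 1.14 m, τ = 391 × 1.14 = 445.7 N·m clockwise.
Sign: 27.1 × 10 = 271 N down at 1.98 m → arm 1.98 m, τ = 271 × 1.98 = 536.6 N·m clockwise.
Total clockwise load moment = 982.3 N·m.
The cable tension T acts at 1.62 m; only its component perpendicular to the beam, T sinθ, produces torque. sinθ = h/√(h²+d²) = 2.61/√(2.61²+1.62²) = 0.8496.
Setting net torque to zero: T × 1.62 × 0.8496 = 982.3 → T = 982.3 / 1.376 = 714 N.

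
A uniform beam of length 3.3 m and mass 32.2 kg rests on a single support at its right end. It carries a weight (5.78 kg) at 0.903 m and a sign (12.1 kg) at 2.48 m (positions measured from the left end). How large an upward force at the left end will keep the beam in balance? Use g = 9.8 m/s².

Take moments about the right end.
Beam weight: 32.2 × 9.8 = 315.6 N down at 1.65 m → arm 1.65 m, τ = 315.6 × 1.65 = 520.7 N·m counterclockwise.
Weight: 5.78 × 9.8 = 56.64 N down at 0.903 m → arm 2.397 m, τ = 56.64 × 2.397 = 135.8 N·m counterclockwise.
Sign: 12.1 × 9.8 = 118.6 N down at 2.48 m → arm 0.82 m, τ = 118.6 × 0.82 = 97.25 N·m counterclockwise.
Net moment of the loads = 753.8 N·m counterclockwise.
The upward force F acts at the left end, arm 3.3 m, giving F × 3.3 clockwise.
For rotational equilibrium, F × 3.3 = 753.8, so F = 753.8 / 3.3 = 228 N.

F ≈ 228 N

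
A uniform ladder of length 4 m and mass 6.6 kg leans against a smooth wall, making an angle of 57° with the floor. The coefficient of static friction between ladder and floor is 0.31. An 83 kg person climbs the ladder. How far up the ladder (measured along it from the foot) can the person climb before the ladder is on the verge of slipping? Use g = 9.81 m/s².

d ≈ 1.9 m

About the foot of the ladder:
Ladder weight 6.6×9.81 = 64.75 N acts at 2 m along the ladder; its horizontal arm is 2·cos57° = 1.089 m → τ = 70.51 N·m clockwise.
Person weight 83×9.81 = 814.2 N at distance d → arm d·cos57° → τ = 814.2·d·0.5446 clockwise.
Wall normal N at the top has arm L sinθ = 3.355 m counterclockwise, so Στ = 0 gives N·3.355 = 70.51 + 443.4·d.
ΣFy = 0 ⇒ N_floor = 879 N, so the maximum friction is μ_s·N_floor = 0.31×879 = 272.5 N. ΣFx = 0 ⇒ N_wall = f, so at the slipping point N = 272.5 N.
Substituting: 272.5×3.355 = 70.51 + 443.4·d ⇒ d = (914.2 − 70.51) / 443.4 = 1.9 m.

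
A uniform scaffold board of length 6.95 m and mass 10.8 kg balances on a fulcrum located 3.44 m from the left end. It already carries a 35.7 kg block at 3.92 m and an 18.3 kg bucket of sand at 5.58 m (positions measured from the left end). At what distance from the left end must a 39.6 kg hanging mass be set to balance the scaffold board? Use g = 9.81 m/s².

x ≈ 2.01 m from the left end

Take moments about the fulcrum (at 3.44 m from the left end).
Beam weight: 10.8 × 9.81 = 105.9 N down at 3.475 m → arm 0.035 m, τ = 105.9 × 0.035 = 3.707 N·m clockwise.
Block: 35.7 × 9.81 = 350.2 N down at 3.92 m → arm 0.48 m, τ = 350.2 × 0.48 = 168.1 N·m clockwise.
Bucket of sand: 18.3 × 9.81 = 179.5 N down at 5.58 m → arm 2.14 m, τ = 179.5 × 2.14 = 384.1 N·m clockwise.
Net moment of existing loads = 555.9 N·m clockwise.
The hanging mass weighs 39.6 × 9.81 = 388.5 N and must supply an equal counterclockwise moment, so its lever arm about the fulcrum is 555.9 / 388.5 = 1.43 m.
That puts it at 3.44 − 1.43 = 2.01 m from the left end.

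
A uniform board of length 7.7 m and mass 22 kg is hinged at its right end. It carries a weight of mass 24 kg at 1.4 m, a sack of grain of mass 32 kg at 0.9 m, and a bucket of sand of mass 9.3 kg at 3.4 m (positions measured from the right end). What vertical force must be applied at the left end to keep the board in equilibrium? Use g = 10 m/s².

F ≈ 232 N

About the right end:
Beam weight: 22 × 10 = 220 N down at 3.85 m → arm 3.85 m, τ = 220 × 3.85 = 847 N·m counterclockwise.
Weight: 24 × 10 = 240 N down at 1.4 m → arm 1.4 m, τ = 240 × 1.4 = 336 N·m counterclockwise.
Sack of grain: 32 × 10 = 320 N down at 0.9 m → arm 0.9 m, τ = 320 × 0.9 = 288 N·m counterclockwise.
Bucket of sand: 9.3 × 10 = 93 N down at 3.4 m → arm 3.4 m, τ = 93 × 3.4 = 316.2 N·m counterclockwise.
Net moment of the loads = 1787 N·m counterclockwise.
The upward force F acts at the left end, arm 7.7 m, giving F × 7.7 clockwise.
For rotational equilibrium, F × 7.7 = 1787, so F = 1787 / 7.7 = 232 N.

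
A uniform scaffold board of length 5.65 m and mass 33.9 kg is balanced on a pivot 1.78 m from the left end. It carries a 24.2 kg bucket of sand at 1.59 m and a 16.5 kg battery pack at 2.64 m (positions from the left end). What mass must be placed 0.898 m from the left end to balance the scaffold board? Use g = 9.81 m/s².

m ≈ 51 kg

Choose the pivot (at 1.78 m from the left end) as the axis so the support reaction has zero arm there.
Beam weight: 33.9 × 9.81 = 332.6 N down at 2.825 m → arm 1.045 m, τ = 332.6 × 1.045 = 347.6 N·m clockwise.
Bucket of sand: 24.2 × 9.81 = 237.4 N down at 1.59 m → arm 0.19 m, τ = 237.4 × 0.19 = 45.11 N·m counterclockwise.
Battery pack: 16.5 × 9.81 = 161.9 N down at 2.64 m → arm 0.86 m, τ = 161.9 × 0.86 = 139.2 N·m clockwise.
Net moment of known loads = 441.7 N·m clockwise.
An unknown mass m at 0.898 m has arm 0.882 m; its moment is m·g·0.882 counterclockwise.
Balancing moments: m × 9.81 × 0.882 = 441.7, giving m = 441.7 / (9.81 × 0.882) = 51 kg.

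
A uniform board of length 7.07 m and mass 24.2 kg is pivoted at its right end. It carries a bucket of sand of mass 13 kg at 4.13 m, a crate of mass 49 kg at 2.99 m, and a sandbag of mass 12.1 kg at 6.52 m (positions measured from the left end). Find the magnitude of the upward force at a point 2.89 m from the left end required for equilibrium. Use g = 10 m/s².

About the right end:
Beam weight: 24.2 × 10 = 242 N down at 3.535 m → arm 3.535 m, τ = 242 × 3.535 = 855.5 N·m counterclockwise.
Bucket of sand: 13 × 10 = 130 N down at 4.13 m → arm 2.94 m, τ = 130 × 2.94 = 382.2 N·m counterclockwise.
Crate: 49 × 10 = 490 N down at 2.99 m → arm 4.08 m, τ = 490 × 4.08 = 1999 N·m counterclockwise.
Sandbag: 12.1 × 10 = 121 N down at 6.52 m → arm 0.55 m, τ = 121 × 0.55 = 66.55 N·m counterclockwise.
Net moment of the loads = 3303 N·m counterclockwise.
The upward force F acts at a point 2.89 m from the left end, arm 4.18 m, giving F × 4.18 clockwise.
Balancing moments: F × 4.18 = 3303, giving F = 3303 / 4.18 = 790 N.

F ≈ 790 N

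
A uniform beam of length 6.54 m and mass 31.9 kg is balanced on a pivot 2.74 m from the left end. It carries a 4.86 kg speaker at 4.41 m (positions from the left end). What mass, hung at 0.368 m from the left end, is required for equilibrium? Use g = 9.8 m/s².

m ≈ 10.5 kg

Sum moments about the pivot (at 2.74 m from the left end) (the support reaction has zero arm there).
Beam weight: 31.9 × 9.8 = 312.6 N down at 3.27 m → arm 0.53 m, τ = 312.6 × 0.53 = 165.7 N·m clockwise.
Speaker: 4.86 × 9.8 = 47.63 N down at 4.41 m → arm 1.67 m, τ = 47.63 × 1.67 = 79.54 N·m clockwise.
Net moment of known loads = 245.2 N·m clockwise.
An unknown mass m at 0.368 m has arm 2.372 m; its moment is m·g·2.372 counterclockwise.
Balancing moments: m × 9.8 × 2.372 = 245.2, giving m = 245.2 / (9.8 × 2.372) = 10.5 kg.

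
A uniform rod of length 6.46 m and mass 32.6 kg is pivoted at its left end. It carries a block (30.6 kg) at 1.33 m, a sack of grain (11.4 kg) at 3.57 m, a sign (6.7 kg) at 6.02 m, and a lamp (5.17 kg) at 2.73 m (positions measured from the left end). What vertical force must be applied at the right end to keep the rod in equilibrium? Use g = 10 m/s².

F ≈ 373 N

Choose the left end as the axis so the unknown pivot reaction has zero arm there.
Beam weight: 32.6 × 10 = 326 N down at 3.23 m → arm 3.23 m, τ = 326 × 3.23 = 1053 N·m clockwise.
Block: 30.6 × 10 = 306 N down at 1.33 m → arm 1.33 m, τ = 306 × 1.33 = 407 N·m clockwise.
Sack of grain: 11.4 × 10 = 114 N down at 3.57 m → arm 3.57 m, τ = 114 × 3.57 = 407 N·m clockwise.
Sign: 6.7 × 10 = 67 N down at 6.02 m → arm 6.02 m, τ = 67 × 6.02 = 403.3 N·m clockwise.
Lamp: 5.17 × 10 = 51.7 N down at 2.73 m → arm 2.73 m, τ = 51.7 × 2.73 = 141.1 N·m clockwise.
Net moment of the loads = 2411 N·m clockwise.
The upward force F acts at the right end, arm 6.46 m, giving F × 6.46 counterclockwise.
Στ = 0 ⇒ F × 6.46 = 2411 ⇒ F = 2411 / 6.46 = 373 N.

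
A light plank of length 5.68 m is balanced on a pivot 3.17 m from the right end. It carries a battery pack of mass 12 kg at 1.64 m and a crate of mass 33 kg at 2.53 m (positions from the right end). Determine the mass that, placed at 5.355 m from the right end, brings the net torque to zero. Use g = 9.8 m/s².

Take moments about the pivot (at 3.17 m from the right end).
Battery pack: 12 × 9.8 = 117.6 N down at 1.64 m → arm 1.53 m, τ = 117.6 × 1.53 = 179.9 N·m clockwise.
Crate: 33 × 9.8 = 323.4 N down at 2.53 m → arm 0.64 m, τ = 323.4 × 0.64 = 207 N·m clockwise.
Net moment of known loads = 386.9 N·m clockwise.
An unknown mass m at 5.355 m has arm 2.185 m; its moment is m·g·2.185 counterclockwise.
Στ = 0 ⇒ m × 9.8 × 2.185 = 386.9 ⇒ m = 386.9 / (9.8 × 2.185) = 18.1 kg.

m ≈ 18.1 kg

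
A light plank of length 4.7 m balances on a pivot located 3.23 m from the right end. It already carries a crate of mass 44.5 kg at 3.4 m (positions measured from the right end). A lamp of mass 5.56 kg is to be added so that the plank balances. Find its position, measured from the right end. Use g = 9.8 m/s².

x ≈ 1.87 m from the right end

About the pivot (at 3.23 m from the right end):
Crate: 44.5 × 9.8 = 436.1 N down at 3.4 m → arm 0.17 m, τ = 436.1 × 0.17 = 74.14 N·m counterclockwise.
Net moment of existing loads = 74.14 N·m counterclockwise.
The lamp weighs 5.56 × 9.8 = 54.49 N and must supply an equal clockwise moment, so its lever arm about the pivot is 74.14 / 54.49 = 1.36 m.
That puts it at 3.23 − 1.36 = 1.87 m from the right end.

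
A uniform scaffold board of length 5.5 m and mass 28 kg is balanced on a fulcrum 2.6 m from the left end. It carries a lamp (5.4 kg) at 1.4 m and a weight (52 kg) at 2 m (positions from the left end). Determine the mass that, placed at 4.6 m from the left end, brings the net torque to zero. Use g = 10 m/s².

m ≈ 16.7 kg

Take moments about the fulcrum (at 2.6 m from the left end).
Beam weight: 28 × 10 = 280 N down at 2.75 m → arm 0.15 m, τ = 280 × 0.15 = 42 N·m clockwise.
Lamp: 5.4 × 10 = 54 N down at 1.4 m → arm 1.2 m, τ = 54 × 1.2 = 64.8 N·m counterclockwise.
Weight: 52 × 10 = 520 N down at 2 m → arm 0.6 m, τ = 520 × 0.6 = 312 N·m counterclockwise.
Net moment of known loads = 334.8 N·m counterclockwise.
An unknown mass m at 4.6 m has arm 2 m; its moment is m·g·2 clockwise.
Balancing moments: m × 10 × 2 = 334.8, giving m = 334.8 / (10 × 2) = 16.7 kg.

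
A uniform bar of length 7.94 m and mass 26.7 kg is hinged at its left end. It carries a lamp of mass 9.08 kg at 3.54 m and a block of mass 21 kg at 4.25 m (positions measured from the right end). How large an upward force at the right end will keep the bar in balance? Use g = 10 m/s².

Sum moments about the left end (the unknown pivot reaction has zero arm there).
Beam weight: 26.7 × 10 = 267 N down at 3.97 m → arm 3.97 m, τ = 267 × 3.97 = 1060 N·m clockwise.
Lamp: 9.08 × 10 = 90.8 N down at 3.54 m → arm 4.4 m, τ = 90.8 × 4.4 = 399.5 N·m clockwise.
Block: 21 × 10 = 210 N down at 4.25 m → arm 3.69 m, τ = 210 × 3.69 = 774.9 N·m clockwise.
Net moment of the loads = 2234 N·m clockwise.
The upward force F acts at the right end, arm 7.94 m, giving F × 7.94 counterclockwise.
For rotational equilibrium, F × 7.94 = 2234, so F = 2234 / 7.94 = 281 N.

F ≈ 281 N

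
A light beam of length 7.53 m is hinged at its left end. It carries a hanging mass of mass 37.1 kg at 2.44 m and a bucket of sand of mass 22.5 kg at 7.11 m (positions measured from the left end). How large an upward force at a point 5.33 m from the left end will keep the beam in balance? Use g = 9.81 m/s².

F ≈ 461 N

Sum moments about the left end (the unknown pivot reaction has zero arm there).
Hanging mass: 37.1 × 9.81 = 364 N down at 2.44 m → arm 2.44 m, τ = 364 × 2.44 = 888.2 N·m clockwise.
Bucket of sand: 22.5 × 9.81 = 220.7 N down at 7.11 m → arm 7.11 m, τ = 220.7 × 7.11 = 1569 N·m clockwise.
Net moment of the loads = 2457 N·m clockwise.
The upward force F acts at a point 5.33 m from the left end, arm 5.33 m, giving F × 5.33 counterclockwise.
Στ = 0 ⇒ F × 5.33 = 2457 ⇒ F = 2457 / 5.33 = 461 N.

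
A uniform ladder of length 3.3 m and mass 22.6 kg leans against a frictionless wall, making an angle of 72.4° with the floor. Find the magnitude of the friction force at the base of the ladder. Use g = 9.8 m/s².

f ≈ 35.1 N

Choose the foot of the ladder as the axis so the floor normal and friction both act there and drop out.
Ladder weight 22.6×9.8 = 221.5 N acts at 1.65 m along the ladder; its horizontal arm is 1.65·cos72.4° = 0.4989 m → τ = 110.5 N·m clockwise.
Wall normal N acts horizontally at the top; its moment arm is the height L sinθ = 3.3·sin72.4° = 3.146 m, counterclockwise.
Balancing moments: N × 3.146 = 110.5, giving N = 35.1 N.
ΣFx = 0: friction at the foot balances the wall's push, so f = N_wall = 35.1 N.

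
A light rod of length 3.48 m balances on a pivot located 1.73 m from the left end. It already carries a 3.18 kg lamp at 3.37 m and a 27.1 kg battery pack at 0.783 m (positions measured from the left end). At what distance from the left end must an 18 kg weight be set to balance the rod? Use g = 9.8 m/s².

About the pivot (at 1.73 m from the left end):
Lamp: 3.18 × 9.8 = 31.16 N down at 3.37 m → arm 1.64 m, τ = 31.16 × 1.64 = 51.1 N·m clockwise.
Battery pack: 27.1 × 9.8 = 265.6 N down at 0.783 m → arm 0.947 m, τ = 265.6 × 0.947 = 251.5 N·m counterclockwise.
Net moment of existing loads = 200.4 N·m counterclockwise.
The weight weighs 18 × 9.8 = 176.4 N and must supply an equal clockwise moment, so its lever arm about the pivot is 200.4 / 176.4 = 1.14 m.
That puts it at 1.73 + 1.14 = 2.87 m from the left end.

x ≈ 2.87 m from the left end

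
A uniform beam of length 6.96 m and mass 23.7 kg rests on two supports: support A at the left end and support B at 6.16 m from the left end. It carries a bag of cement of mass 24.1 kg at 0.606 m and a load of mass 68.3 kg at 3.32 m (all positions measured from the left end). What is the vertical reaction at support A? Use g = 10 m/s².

Choose support B as the axis so its reaction then has zero moment arm.
Beam weight: 23.7 × 10 = 237 N down at 3.48 m → arm 2.68 m, τ = 237 × 2.68 = 635.2 N·m counterclockwise.
Bag of cement: 24.1 × 10 = 241 N down at 0.606 m → arm 5.554 m, τ = 241 × 5.554 = 1339 N·m counterclockwise.
Load: 68.3 × 10 = 683 N down at 3.32 m → arm 2.84 m, τ = 683 × 2.84 = 1940 N·m counterclockwise.
Net load moment about support B = 3914 N·m counterclockwise.
Reaction R at support A is upward at 0 m, arm 6.16 m → moment R × 6.16 clockwise.
Setting net torque to zero: R × 6.16 = 3914 → R = 635 N.

R_A ≈ 635 N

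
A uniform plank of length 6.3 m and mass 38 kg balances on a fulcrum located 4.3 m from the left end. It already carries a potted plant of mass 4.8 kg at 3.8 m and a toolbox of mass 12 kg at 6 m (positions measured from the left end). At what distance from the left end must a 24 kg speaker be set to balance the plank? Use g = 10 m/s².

Choose the fulcrum (at 4.3 m from the left end) as the axis so the support reaction has zero arm there.
Beam weight: 38 × 10 = 380 N down at 3.15 m → arm 1.15 m, τ = 380 × 1.15 = 437 N·m counterclockwise.
Potted plant: 4.8 × 10 = 48 N down at 3.8 m → arm 0.5 m, τ = 48 × 0.5 = 24 N·m counterclockwise.
Toolbox: 12 × 10 = 120 N down at 6 m → arm 1.7 m, τ = 120 × 1.7 = 204 N·m clockwise.
Net moment of existing loads = 257 N·m counterclockwise.
The speaker weighs 24 × 10 = 240 N and must supply an equal clockwise moment, so its lever arm about the fulcrum is 257 / 240 = 1.07 m.
That puts it at 4.3 + 1.07 = 5.37 m from the left end.

x ≈ 5.37 m from the left end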